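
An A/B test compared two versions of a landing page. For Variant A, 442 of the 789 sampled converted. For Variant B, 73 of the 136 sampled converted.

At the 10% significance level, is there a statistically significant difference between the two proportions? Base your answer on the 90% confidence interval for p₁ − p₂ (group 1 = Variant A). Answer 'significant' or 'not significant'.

Sample proportions: 442/789 = 0.5602, 73/136 = 0.5368.
Each SE is √(p̂(1−p̂)/n): √(0.5602·0.4398/789) = 0.01767 and √(0.5368·0.4632/136) = 0.04276.
SE(p̂₁ − p̂₂) = √(SE₁² + SE₂²) = √(0.0003122289 + 0.0018284176) = 0.04627, since the two samples are independent.
At 90% confidence z* = 1.645; margin = 1.645 × 0.04627 = 0.07611.
The difference is 0.5602 − 0.5368 = 0.0234, so the interval is 0.0234 ± 0.07611 = (-0.05271, 0.09951).
The interval (-0.05271, 0.09951) contains 0, so the difference is not significant.

not significant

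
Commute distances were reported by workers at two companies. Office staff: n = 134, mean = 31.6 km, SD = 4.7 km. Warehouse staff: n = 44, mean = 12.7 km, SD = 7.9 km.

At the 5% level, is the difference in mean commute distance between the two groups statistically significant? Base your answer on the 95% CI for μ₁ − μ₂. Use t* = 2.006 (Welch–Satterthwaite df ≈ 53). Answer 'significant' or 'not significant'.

significant

Standard errors of each mean: 4.7/√134 = 0.4060 and 7.9/√44 = 1.1910.
SE(x̄₁ − x̄₂) = √(0.4060² + 1.1910²) = 1.2583 for independent samples with unequal variances.
With t* = 2.006, the margin is 2.006 × 1.2583 = 2.5241.
x̄₁ − x̄₂ = 31.6 − 12.7 = 18.9000; the interval is 18.9000 ± 2.5241 = (16.3759, 21.4241).
The interval (16.3759, 21.4241) does not contain 0, so the difference is significant.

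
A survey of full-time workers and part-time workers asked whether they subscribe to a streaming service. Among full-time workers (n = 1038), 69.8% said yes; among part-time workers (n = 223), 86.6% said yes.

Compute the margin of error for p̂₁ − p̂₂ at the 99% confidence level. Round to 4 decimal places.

0.0693

The two standard errors are √(0.6980×0.3020/1038) = 0.01425 and √(0.8660×0.1340/223) = 0.02281.
Because the samples are independent, SE_diff = √(0.01425² + 0.02281²) = 0.02690.
Using z* = 2.576 for 99%, ME = 2.576 × 0.02690 = 0.06929.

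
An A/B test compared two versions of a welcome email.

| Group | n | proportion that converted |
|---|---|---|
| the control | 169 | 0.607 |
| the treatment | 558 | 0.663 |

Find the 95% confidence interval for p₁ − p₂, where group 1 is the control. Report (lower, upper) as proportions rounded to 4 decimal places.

The two standard errors are √(0.6070×0.3930/169) = 0.03757 and √(0.6630×0.3370/558) = 0.02001.
Because the samples are independent, SE_diff = √(0.03757² + 0.02001²) = 0.04257.
Using z* = 1.960 for 95%, ME = 1.960 × 0.04257 = 0.08344.
p̂₁ − p̂₂ = -0.0560; interval -0.0560 ± 0.08344 gives (-0.1394, 0.0274).

(-0.1394, 0.0274)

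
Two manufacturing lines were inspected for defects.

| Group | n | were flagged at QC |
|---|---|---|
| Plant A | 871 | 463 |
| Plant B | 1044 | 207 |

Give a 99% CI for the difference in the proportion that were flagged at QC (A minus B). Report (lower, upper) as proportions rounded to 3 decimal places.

(0.279, 0.387)

First, p̂₁ = 463/871 = 0.5316; p̂₂ = 207/1044 = 0.1983.
The two standard errors are √(0.5316×0.4684/871) = 0.01691 and √(0.1983×0.8017/1044) = 0.01234.
Because the samples are independent, SE_diff = √(0.01691² + 0.01234²) = 0.02093.
Using z* = 2.576 for 99%, ME = 2.576 × 0.02093 = 0.05392.
p̂₁ − p̂₂ = 0.3333; interval 0.3333 ± 0.05392 gives (0.279, 0.387).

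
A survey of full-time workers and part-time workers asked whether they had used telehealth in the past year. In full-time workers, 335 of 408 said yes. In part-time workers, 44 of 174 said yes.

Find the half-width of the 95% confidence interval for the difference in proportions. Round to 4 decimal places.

First, p̂₁ = 335/408 = 0.8211; p̂₂ = 44/174 = 0.2529.
The two standard errors are √(0.8211×0.1789/408) = 0.01897 and √(0.2529×0.7471/174) = 0.03295.
Because the samples are independent, SE_diff = √(0.01897² + 0.03295²) = 0.03802.
Using z* = 1.960 for 95%, ME = 1.960 × 0.03802 = 0.07452.

0.0745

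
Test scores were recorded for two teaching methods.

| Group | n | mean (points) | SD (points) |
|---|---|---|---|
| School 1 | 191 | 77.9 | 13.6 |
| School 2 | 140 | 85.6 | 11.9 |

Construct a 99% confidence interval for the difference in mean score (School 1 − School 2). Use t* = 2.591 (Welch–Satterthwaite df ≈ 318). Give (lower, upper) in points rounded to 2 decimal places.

SE₁ = s₁/√n₁ = 13.6/√191 = 0.9841; SE₂ = 11.9/√140 = 1.0057.
Independent samples, unequal variances: SE_diff = √(SE₁² + SE₂²) = √(0.96845281 + 1.01143249) = 1.4071.
t* = 2.591, so margin of error = 2.591 × 1.4071 = 3.6458.
Difference in means = 77.9 − 85.6 = -7.7000.
-7.7000 ± 3.6458 → (-11.35, -4.05).

(-11.35, -4.05)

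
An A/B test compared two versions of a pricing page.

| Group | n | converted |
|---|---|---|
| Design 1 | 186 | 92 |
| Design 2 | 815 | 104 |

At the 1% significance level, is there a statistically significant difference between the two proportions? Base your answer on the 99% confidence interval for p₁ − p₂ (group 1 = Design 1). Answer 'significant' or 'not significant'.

p̂₁ = 92/186 = 0.4946 and p̂₂ = 104/815 = 0.1276.
SE₁ = √(p̂₁(1−p̂₁)/n₁) = √(0.4946·0.5054/186) = 0.03666; SE₂ = √(0.1276·0.8724/815) = 0.01169.
Independent samples: SE of the difference = √(SE₁² + SE₂²) = √(0.0013439556 + 0.0001366561) = 0.03848.
z* for 99% confidence is 2.576, so the margin of error is 2.576 × 0.03848 = 0.09912.
Point estimate p̂₁ − p̂₂ = 0.4946 − 0.1276 = 0.3670.
0.3670 ± 0.09912 → (0.26788, 0.46612).
The interval (0.26788, 0.46612) does not contain 0, so the difference is significant.

significant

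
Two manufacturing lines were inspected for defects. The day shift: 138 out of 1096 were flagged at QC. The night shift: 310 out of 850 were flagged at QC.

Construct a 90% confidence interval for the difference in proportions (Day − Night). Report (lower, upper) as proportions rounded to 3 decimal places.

p̂₁ = 138/1096 = 0.1259 and p̂₂ = 310/850 = 0.3647.
SE₁ = √(p̂₁(1−p̂₁)/n₁) = √(0.1259·0.8741/1096) = 0.01002; SE₂ = √(0.3647·0.6353/850) = 0.01651.
Independent samples: SE of the difference = √(SE₁² + SE₂²) = √(0.0001004004 + 0.0002725801) = 0.01931.
z* for 90% confidence is 1.645, so the margin of error is 1.645 × 0.01931 = 0.03176.
Point estimate p̂₁ − p̂₂ = 0.1259 − 0.3647 = -0.2388.
-0.2388 ± 0.03176 → (-0.271, -0.207).

(-0.271, -0.207)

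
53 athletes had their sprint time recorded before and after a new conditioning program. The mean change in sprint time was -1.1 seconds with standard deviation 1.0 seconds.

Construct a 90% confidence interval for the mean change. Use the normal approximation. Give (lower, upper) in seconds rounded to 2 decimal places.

(-1.33, -0.87)

This is a matched-pairs design, so SE = s_d/√n = 1.0/√53 = 0.1374.
Margin = 1.645 × 0.1374 = 0.2260; the interval is -1.1 ± 0.2260 = (-1.33, -0.87).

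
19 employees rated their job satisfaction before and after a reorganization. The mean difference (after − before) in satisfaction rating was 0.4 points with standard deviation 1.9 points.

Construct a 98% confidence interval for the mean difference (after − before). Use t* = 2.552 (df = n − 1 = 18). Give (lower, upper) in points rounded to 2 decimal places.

Paired design: SE = s_d/√n = 1.9/√19 = 0.4359.
t* = 2.552; margin of error = 2.552 × 0.4359 = 1.1124.
0.4 ± 1.1124 → (-0.71, 1.51).

(-0.71, 1.51)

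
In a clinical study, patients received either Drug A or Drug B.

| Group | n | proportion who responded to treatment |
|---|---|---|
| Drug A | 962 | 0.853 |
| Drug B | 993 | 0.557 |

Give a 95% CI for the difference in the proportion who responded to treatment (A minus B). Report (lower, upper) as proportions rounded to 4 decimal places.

(0.2579, 0.3341)

Each SE is √(p̂(1−p̂)/n): √(0.8530·0.1470/962) = 0.01142 and √(0.5570·0.4430/993) = 0.01576.
SE(p̂₁ − p̂₂) = √(SE₁² + SE₂²) = √(0.0001304164 + 0.0002483776) = 0.01946, since the two samples are independent.
At 95% confidence z* = 1.960; margin = 1.960 × 0.01946 = 0.03814.
The difference is 0.8530 − 0.5570 = 0.2960, so the interval is 0.2960 ± 0.03814 = (0.2579, 0.3341).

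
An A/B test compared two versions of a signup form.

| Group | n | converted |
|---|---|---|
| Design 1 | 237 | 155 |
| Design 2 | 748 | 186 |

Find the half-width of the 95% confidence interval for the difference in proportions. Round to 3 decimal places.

0.068

p̂₁ = 155/237 = 0.6540 and p̂₂ = 186/748 = 0.2487.
SE₁ = √(p̂₁(1−p̂₁)/n₁) = √(0.6540·0.3460/237) = 0.03090; SE₂ = √(0.2487·0.7513/748) = 0.01580.
Independent samples: SE of the difference = √(SE₁² + SE₂²) = √(0.00095481 + 0.00024964) = 0.03471.
z* for 95% confidence is 1.960, so the margin of error is 1.960 × 0.03471 = 0.06803.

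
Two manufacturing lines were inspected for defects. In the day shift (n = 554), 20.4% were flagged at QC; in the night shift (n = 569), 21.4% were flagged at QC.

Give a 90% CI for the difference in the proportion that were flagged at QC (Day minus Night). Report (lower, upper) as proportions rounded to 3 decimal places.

The two standard errors are √(0.2040×0.7960/554) = 0.01712 and √(0.2140×0.7860/569) = 0.01719.
Because the samples are independent, SE_diff = √(0.01712² + 0.01719²) = 0.02426.
Using z* = 1.645 for 90%, ME = 1.645 × 0.02426 = 0.03991.
p̂₁ − p̂₂ = -0.0100; interval -0.0100 ± 0.03991 gives (-0.050, 0.030).

(-0.050, 0.030)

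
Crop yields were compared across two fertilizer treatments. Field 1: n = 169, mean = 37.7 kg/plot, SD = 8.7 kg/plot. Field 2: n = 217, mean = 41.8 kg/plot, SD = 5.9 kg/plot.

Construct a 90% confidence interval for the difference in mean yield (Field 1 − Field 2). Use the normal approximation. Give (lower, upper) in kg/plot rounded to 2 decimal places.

(-5.38, -2.82)

Standard errors of each mean: 8.7/√169 = 0.6692 and 5.9/√217 = 0.4005.
SE(x̄₁ − x̄₂) = √(0.6692² + 0.4005²) = 0.7799 for independent samples with unequal variances.
With z* = 1.645, the margin is 1.645 × 0.7799 = 1.2829.
x̄₁ − x̄₂ = 37.7 − 41.8 = -4.1000; the interval is -4.1000 ± 1.2829 = (-5.38, -2.82).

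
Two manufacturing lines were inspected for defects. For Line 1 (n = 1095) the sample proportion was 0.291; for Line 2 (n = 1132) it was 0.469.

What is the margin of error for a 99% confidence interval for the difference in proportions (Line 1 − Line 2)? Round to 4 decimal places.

SE₁ = √(p̂₁(1−p̂₁)/n₁) = √(0.2910·0.7090/1095) = 0.01373; SE₂ = √(0.4690·0.5310/1132) = 0.01483.
Independent samples: SE of the difference = √(SE₁² + SE₂²) = √(0.0001885129 + 0.0002199289) = 0.02021.
z* for 99% confidence is 2.576, so the margin of error is 2.576 × 0.02021 = 0.05206.

0.0521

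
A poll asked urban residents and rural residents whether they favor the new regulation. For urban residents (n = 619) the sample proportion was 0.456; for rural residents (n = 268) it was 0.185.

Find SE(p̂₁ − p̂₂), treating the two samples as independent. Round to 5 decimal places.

The two standard errors are √(0.4560×0.5440/619) = 0.02002 and √(0.1850×0.8150/268) = 0.02372.
Because the samples are independent, SE_diff = √(0.02002² + 0.02372²) = 0.03104.

0.03104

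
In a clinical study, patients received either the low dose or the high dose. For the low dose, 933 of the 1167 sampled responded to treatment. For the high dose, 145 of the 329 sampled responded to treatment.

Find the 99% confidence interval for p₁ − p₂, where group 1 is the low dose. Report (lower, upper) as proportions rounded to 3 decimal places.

(0.282, 0.435)

First, p̂₁ = 933/1167 = 0.7995; p̂₂ = 145/329 = 0.4407.
The two standard errors are √(0.7995×0.2005/1167) = 0.01172 and √(0.4407×0.5593/329) = 0.02737.
Because the samples are independent, SE_diff = √(0.01172² + 0.02737²) = 0.02977.
Using z* = 2.576 for 99%, ME = 2.576 × 0.02977 = 0.07669.
p̂₁ − p̂₂ = 0.3588; interval 0.3588 ± 0.07669 gives (0.282, 0.435).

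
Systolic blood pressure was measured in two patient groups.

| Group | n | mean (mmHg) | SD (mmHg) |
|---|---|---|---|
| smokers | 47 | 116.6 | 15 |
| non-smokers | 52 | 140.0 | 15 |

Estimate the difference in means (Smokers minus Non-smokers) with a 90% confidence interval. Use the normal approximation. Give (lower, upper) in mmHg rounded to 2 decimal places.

(-28.37, -18.43)

Standard errors of each mean: 15/√47 = 2.1880 and 15/√52 = 2.0801.
SE(x̄₁ − x̄₂) = √(2.1880² + 2.0801²) = 3.0190 for independent samples with unequal variances.
With z* = 1.645, the margin is 1.645 × 3.0190 = 4.9663.
x̄₁ − x̄₂ = 116.6 − 140.0 = -23.4000; the interval is -23.4000 ± 4.9663 = (-28.37, -18.43).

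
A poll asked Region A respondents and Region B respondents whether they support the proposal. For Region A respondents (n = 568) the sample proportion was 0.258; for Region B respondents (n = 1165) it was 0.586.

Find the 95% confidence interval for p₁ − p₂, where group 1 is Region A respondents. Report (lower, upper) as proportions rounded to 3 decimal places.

The two standard errors are √(0.2580×0.7420/568) = 0.01836 and √(0.5860×0.4140/1165) = 0.01443.
Because the samples are independent, SE_diff = √(0.01836² + 0.01443²) = 0.02335.
Using z* = 1.960 for 95%, ME = 1.960 × 0.02335 = 0.04577.
p̂₁ − p̂₂ = -0.3280; interval -0.3280 ± 0.04577 gives (-0.374, -0.282).

(-0.374, -0.282)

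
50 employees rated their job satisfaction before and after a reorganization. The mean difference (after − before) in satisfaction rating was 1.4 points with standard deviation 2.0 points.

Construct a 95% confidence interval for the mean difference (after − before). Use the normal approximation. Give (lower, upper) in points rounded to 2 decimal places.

This is a matched-pairs design, so SE = s_d/√n = 2.0/√50 = 0.2828.
Margin = 1.960 × 0.2828 = 0.5543; the interval is 1.4 ± 0.5543 = (0.85, 1.95).

(0.85, 1.95)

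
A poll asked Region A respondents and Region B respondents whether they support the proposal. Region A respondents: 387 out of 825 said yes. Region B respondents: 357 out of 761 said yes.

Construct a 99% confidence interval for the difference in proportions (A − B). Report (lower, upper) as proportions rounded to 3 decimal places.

First, p̂₁ = 387/825 = 0.4691; p̂₂ = 357/761 = 0.4691.
The two standard errors are √(0.4691×0.5309/825) = 0.01737 and √(0.4691×0.5309/761) = 0.01809.
Because the samples are independent, SE_diff = √(0.01737² + 0.01809²) = 0.02508.
Using z* = 2.576 for 99%, ME = 2.576 × 0.02508 = 0.06461.
p̂₁ − p̂₂ = 0.0000; interval 0.0000 ± 0.06461 gives (-0.065, 0.065).

(-0.065, 0.065)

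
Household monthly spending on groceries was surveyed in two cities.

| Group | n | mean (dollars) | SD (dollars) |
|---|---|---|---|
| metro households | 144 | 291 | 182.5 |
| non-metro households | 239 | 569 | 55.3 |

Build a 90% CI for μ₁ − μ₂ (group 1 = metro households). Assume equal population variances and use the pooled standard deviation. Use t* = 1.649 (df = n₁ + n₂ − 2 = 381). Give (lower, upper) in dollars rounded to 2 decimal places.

s_p = √[((n₁−1)s₁² + (n₂−1)s₂²)/(n₁+n₂−2)] = √[(143·182.5² + 238·55.3²)/381] = 120.0461.
SE = 120.0461·√(1/144 + 1/239) = 12.6639.
With t* = 1.649, margin = 1.649 × 12.6639 = 20.8828.
x̄₁ − x̄₂ = 291 − 569 = -278.0000; interval -278.0000 ± 20.8828 = (-298.88, -257.12).

(-298.88, -257.12)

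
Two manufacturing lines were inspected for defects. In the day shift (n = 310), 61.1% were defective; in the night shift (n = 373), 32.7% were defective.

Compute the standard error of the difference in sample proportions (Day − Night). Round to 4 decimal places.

0.0368

Each SE is √(p̂(1−p̂)/n): √(0.6110·0.3890/310) = 0.02769 and √(0.3270·0.6730/373) = 0.02429.
SE(p̂₁ − p̂₂) = √(SE₁² + SE₂²) = √(0.0007667361 + 0.0005900041) = 0.03683, since the two samples are independent.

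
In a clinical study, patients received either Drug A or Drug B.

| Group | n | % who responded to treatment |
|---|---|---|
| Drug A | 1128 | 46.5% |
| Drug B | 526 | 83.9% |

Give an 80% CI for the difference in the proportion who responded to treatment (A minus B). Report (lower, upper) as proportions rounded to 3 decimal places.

(-0.402, -0.346)

SE₁ = √(p̂₁(1−p̂₁)/n₁) = √(0.4650·0.5350/1128) = 0.01485; SE₂ = √(0.8390·0.1610/526) = 0.01603.
Independent samples: SE of the difference = √(SE₁² + SE₂²) = √(0.0002205225 + 0.0002569609) = 0.02185.
z* for 80% confidence is 1.282, so the margin of error is 1.282 × 0.02185 = 0.02801.
Point estimate p̂₁ − p̂₂ = 0.4650 − 0.8390 = -0.3740.
-0.3740 ± 0.02801 → (-0.402, -0.346).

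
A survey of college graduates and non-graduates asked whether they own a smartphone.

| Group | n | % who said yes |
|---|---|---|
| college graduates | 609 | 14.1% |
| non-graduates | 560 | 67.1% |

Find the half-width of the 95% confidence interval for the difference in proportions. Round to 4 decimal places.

The two standard errors are √(0.1410×0.8590/609) = 0.01410 and √(0.6710×0.3290/560) = 0.01985.
Because the samples are independent, SE_diff = √(0.01410² + 0.01985²) = 0.02435.
Using z* = 1.960 for 95%, ME = 1.960 × 0.02435 = 0.04773.

0.0477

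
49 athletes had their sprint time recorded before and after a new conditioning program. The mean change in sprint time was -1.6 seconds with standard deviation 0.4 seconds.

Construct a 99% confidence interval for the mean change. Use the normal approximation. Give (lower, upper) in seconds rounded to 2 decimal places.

This is a matched-pairs design, so SE = s_d/√n = 0.4/√49 = 0.0571.
Margin = 2.576 × 0.0571 = 0.1471; the interval is -1.6 ± 0.1471 = (-1.75, -1.45).

(-1.75, -1.45)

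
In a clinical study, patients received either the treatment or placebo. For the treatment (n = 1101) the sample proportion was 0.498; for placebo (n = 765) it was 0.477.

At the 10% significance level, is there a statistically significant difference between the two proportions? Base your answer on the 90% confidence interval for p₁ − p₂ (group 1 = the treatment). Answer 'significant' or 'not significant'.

SE₁ = √(p̂₁(1−p̂₁)/n₁) = √(0.4980·0.5020/1101) = 0.01507; SE₂ = √(0.4770·0.5230/765) = 0.01806.
Independent samples: SE of the difference = √(SE₁² + SE₂²) = √(0.0002271049 + 0.0003261636) = 0.02352.
z* for 90% confidence is 1.645, so the margin of error is 1.645 × 0.02352 = 0.03869.
Point estimate p̂₁ − p̂₂ = 0.4980 − 0.4770 = 0.0210.
0.0210 ± 0.03869 → (-0.01769, 0.05969).
The interval (-0.01769, 0.05969) contains 0, so the difference is not significant.

not significant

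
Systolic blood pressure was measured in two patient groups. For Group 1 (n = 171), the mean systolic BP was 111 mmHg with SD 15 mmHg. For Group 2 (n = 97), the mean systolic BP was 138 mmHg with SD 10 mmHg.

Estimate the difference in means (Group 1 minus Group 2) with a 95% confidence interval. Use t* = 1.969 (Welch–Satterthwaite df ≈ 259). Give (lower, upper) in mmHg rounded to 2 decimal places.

SE₁ = s₁/√n₁ = 15/√171 = 1.1471; SE₂ = 10/√97 = 1.0153.
Independent samples, unequal variances: SE_diff = √(SE₁² + SE₂²) = √(1.31583841 + 1.03083409) = 1.5319.
t* = 1.969, so margin of error = 1.969 × 1.5319 = 3.0163.
Difference in means = 111 − 138 = -27.0000.
-27.0000 ± 3.0163 → (-30.02, -23.98).

(-30.02, -23.98)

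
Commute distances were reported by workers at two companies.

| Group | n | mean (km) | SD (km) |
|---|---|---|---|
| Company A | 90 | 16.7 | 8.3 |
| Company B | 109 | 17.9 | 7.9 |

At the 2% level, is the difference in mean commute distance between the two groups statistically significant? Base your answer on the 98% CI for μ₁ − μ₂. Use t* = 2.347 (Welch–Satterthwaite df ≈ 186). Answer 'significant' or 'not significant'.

not significant

Standard errors of each mean: 8.3/√90 = 0.8749 and 7.9/√109 = 0.7567.
SE(x̄₁ − x̄₂) = √(0.8749² + 0.7567²) = 1.1567 for independent samples with unequal variances.
With t* = 2.347, the margin is 2.347 × 1.1567 = 2.7148.
x̄₁ − x̄₂ = 16.7 − 17.9 = -1.2000; the interval is -1.2000 ± 2.7148 = (-3.9148, 1.5148).
The interval (-3.9148, 1.5148) contains 0, so the difference is not significant.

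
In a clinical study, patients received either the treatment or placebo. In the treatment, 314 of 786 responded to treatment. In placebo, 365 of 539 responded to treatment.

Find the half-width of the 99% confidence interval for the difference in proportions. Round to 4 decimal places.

p̂₁ = 314/786 = 0.3995 and p̂₂ = 365/539 = 0.6772.
SE₁ = √(p̂₁(1−p̂₁)/n₁) = √(0.3995·0.6005/786) = 0.01747; SE₂ = √(0.6772·0.3228/539) = 0.02014.
Independent samples: SE of the difference = √(SE₁² + SE₂²) = √(0.0003052009 + 0.0004056196) = 0.02666.
z* for 99% confidence is 2.576, so the margin of error is 2.576 × 0.02666 = 0.06868.

0.0687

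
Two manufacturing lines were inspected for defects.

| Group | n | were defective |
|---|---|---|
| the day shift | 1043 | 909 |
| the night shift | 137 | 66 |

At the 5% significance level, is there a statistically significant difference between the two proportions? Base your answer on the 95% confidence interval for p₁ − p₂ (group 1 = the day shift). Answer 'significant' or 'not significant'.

significant

First, p̂₁ = 909/1043 = 0.8715; p̂₂ = 66/137 = 0.4818.
The two standard errors are √(0.8715×0.1285/1043) = 0.01036 and √(0.4818×0.5182/137) = 0.04269.
Because the samples are independent, SE_diff = √(0.01036² + 0.04269²) = 0.04393.
Using z* = 1.960 for 95%, ME = 1.960 × 0.04393 = 0.08610.
p̂₁ − p̂₂ = 0.3897; interval 0.3897 ± 0.08610 gives (0.30360, 0.47580).
The interval (0.30360, 0.47580) does not contain 0, so the difference is significant.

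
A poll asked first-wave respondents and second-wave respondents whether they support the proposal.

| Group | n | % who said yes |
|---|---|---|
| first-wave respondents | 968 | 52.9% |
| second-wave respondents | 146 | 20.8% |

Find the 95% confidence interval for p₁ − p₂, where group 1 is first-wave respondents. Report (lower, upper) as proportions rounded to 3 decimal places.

The two standard errors are √(0.5290×0.4710/968) = 0.01604 and √(0.2080×0.7920/146) = 0.03359.
Because the samples are independent, SE_diff = √(0.01604² + 0.03359²) = 0.03722.
Using z* = 1.960 for 95%, ME = 1.960 × 0.03722 = 0.07295.
p̂₁ − p̂₂ = 0.3210; interval 0.3210 ± 0.07295 gives (0.248, 0.394).

(0.248, 0.394)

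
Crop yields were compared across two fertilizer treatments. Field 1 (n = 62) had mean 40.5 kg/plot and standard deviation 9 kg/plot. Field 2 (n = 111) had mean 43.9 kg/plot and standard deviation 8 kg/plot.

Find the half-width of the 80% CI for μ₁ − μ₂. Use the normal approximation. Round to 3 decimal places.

1.759

Standard errors of each mean: 9/√62 = 1.1430 and 8/√111 = 0.7593.
SE(x̄₁ − x̄₂) = √(1.1430² + 0.7593²) = 1.3722 for independent samples with unequal variances.
With z* = 1.282, the margin is 1.282 × 1.3722 = 1.7592.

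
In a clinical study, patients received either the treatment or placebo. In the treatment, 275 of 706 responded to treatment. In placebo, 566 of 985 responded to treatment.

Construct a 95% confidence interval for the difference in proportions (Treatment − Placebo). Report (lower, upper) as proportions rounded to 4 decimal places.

(-0.2325, -0.1377)

First, p̂₁ = 275/706 = 0.3895; p̂₂ = 566/985 = 0.5746.
The two standard errors are √(0.3895×0.6105/706) = 0.01835 and √(0.5746×0.4254/985) = 0.01575.
Because the samples are independent, SE_diff = √(0.01835² + 0.01575²) = 0.02418.
Using z* = 1.960 for 95%, ME = 1.960 × 0.02418 = 0.04739.
p̂₁ − p̂₂ = -0.1851; interval -0.1851 ± 0.04739 gives (-0.2325, -0.1377).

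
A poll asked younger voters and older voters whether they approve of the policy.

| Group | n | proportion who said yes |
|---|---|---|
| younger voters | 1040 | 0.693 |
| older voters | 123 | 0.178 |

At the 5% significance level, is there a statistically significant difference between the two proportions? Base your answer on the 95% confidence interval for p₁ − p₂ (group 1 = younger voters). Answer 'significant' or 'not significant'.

The two standard errors are √(0.6930×0.3070/1040) = 0.01430 and √(0.1780×0.8220/123) = 0.03449.
Because the samples are independent, SE_diff = √(0.01430² + 0.03449²) = 0.03734.
Using z* = 1.960 for 95%, ME = 1.960 × 0.03734 = 0.07319.
p̂₁ − p̂₂ = 0.5150; interval 0.5150 ± 0.07319 gives (0.44181, 0.58819).
The interval (0.44181, 0.58819) does not contain 0, so the difference is significant.

significant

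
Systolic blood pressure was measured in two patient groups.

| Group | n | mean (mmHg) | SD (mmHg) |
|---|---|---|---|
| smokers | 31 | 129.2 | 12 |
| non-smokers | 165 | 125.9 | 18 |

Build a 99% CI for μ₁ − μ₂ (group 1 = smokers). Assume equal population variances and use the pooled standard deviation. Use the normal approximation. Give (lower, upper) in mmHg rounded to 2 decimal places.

s_p = √[((n₁−1)s₁² + (n₂−1)s₂²)/(n₁+n₂−2)] = √[(30·12² + 164·18²)/194] = 17.2094.
SE = 17.2094·√(1/31 + 1/165) = 3.3688.
With z* = 2.576, margin = 2.576 × 3.3688 = 8.6780.
x̄₁ − x̄₂ = 129.2 − 125.9 = 3.3000; interval 3.3000 ± 8.6780 = (-5.38, 11.98).

(-5.38, 11.98)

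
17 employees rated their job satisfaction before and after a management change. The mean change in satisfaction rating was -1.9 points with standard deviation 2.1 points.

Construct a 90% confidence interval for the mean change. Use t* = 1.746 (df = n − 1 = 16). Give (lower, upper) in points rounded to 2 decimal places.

Paired design: SE = s_d/√n = 2.1/√17 = 0.5093.
t* = 1.746; margin of error = 1.746 × 0.5093 = 0.8892.
-1.9 ± 0.8892 → (-2.79, -1.01).

(-2.79, -1.01)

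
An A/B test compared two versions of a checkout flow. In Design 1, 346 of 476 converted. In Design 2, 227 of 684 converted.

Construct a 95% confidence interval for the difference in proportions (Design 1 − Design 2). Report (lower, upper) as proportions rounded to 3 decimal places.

Sample proportions: 346/476 = 0.7269, 227/684 = 0.3319.
Each SE is √(p̂(1−p̂)/n): √(0.7269·0.2731/476) = 0.02042 and √(0.3319·0.6681/684) = 0.01801.
SE(p̂₁ − p̂₂) = √(SE₁² + SE₂²) = √(0.0004169764 + 0.0003243601) = 0.02723, since the two samples are independent.
At 95% confidence z* = 1.960; margin = 1.960 × 0.02723 = 0.05337.
The difference is 0.7269 − 0.3319 = 0.3950, so the interval is 0.3950 ± 0.05337 = (0.342, 0.448).

(0.342, 0.448)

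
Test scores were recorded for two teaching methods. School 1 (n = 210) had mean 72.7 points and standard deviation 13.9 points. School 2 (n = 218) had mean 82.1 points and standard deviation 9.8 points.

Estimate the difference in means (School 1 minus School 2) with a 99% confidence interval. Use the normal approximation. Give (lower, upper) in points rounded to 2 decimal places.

(-12.40, -6.40)

Per-group SEs: s₁/√n₁ = 13.9/√210 = 0.9592, s₂/√n₂ = 9.8/√218 = 0.6637.
Unpooled SE of the difference: √(0.92006464 + 0.44049769) = 1.1664.
Margin of error = z* · SE = 2.576 × 1.1664 = 3.0046.
x̄₁ − x̄₂ = 72.7 − 82.1 = -9.4000.
CI: -9.4000 ± 3.0046 = (-12.40, -6.40).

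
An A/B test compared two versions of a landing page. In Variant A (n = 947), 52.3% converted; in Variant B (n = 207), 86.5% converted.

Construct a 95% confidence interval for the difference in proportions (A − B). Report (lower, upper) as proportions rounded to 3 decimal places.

(-0.398, -0.286)

The two standard errors are √(0.5230×0.4770/947) = 0.01623 and √(0.8650×0.1350/207) = 0.02375.
Because the samples are independent, SE_diff = √(0.01623² + 0.02375²) = 0.02877.
Using z* = 1.960 for 95%, ME = 1.960 × 0.02877 = 0.05639.
p̂₁ − p̂₂ = -0.3420; interval -0.3420 ± 0.05639 gives (-0.398, -0.286).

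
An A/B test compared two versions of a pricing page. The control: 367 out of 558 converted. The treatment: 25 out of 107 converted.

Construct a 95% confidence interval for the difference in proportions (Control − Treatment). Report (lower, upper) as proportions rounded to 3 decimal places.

(0.335, 0.513)

Sample proportions: 367/558 = 0.6577, 25/107 = 0.2336.
Each SE is √(p̂(1−p̂)/n): √(0.6577·0.3423/558) = 0.02009 and √(0.2336·0.7664/107) = 0.04090.
SE(p̂₁ − p̂₂) = √(SE₁² + SE₂²) = √(0.0004036081 + 0.00167281) = 0.04557, since the two samples are independent.
At 95% confidence z* = 1.960; margin = 1.960 × 0.04557 = 0.08932.
The difference is 0.6577 − 0.2336 = 0.4241, so the interval is 0.4241 ± 0.08932 = (0.335, 0.513).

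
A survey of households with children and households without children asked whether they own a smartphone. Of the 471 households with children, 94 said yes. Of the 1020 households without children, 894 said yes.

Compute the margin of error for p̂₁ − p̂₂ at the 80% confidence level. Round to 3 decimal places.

0.027

p̂₁ = 94/471 = 0.1996 and p̂₂ = 894/1020 = 0.8765.
SE₁ = √(p̂₁(1−p̂₁)/n₁) = √(0.1996·0.8004/471) = 0.01842; SE₂ = √(0.8765·0.1235/1020) = 0.01030.
Independent samples: SE of the difference = √(SE₁² + SE₂²) = √(0.0003392964 + 0.00010609) = 0.02110.
z* for 80% confidence is 1.282, so the margin of error is 1.282 × 0.02110 = 0.02705.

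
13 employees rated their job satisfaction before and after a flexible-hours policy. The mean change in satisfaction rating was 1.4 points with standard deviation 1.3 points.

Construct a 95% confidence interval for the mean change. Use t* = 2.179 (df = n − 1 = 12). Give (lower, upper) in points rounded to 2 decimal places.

(0.61, 2.19)

This is a matched-pairs design, so SE = s_d/√n = 1.3/√13 = 0.3606.
Margin = 2.179 × 0.3606 = 0.7857; the interval is 1.4 ± 0.7857 = (0.61, 2.19).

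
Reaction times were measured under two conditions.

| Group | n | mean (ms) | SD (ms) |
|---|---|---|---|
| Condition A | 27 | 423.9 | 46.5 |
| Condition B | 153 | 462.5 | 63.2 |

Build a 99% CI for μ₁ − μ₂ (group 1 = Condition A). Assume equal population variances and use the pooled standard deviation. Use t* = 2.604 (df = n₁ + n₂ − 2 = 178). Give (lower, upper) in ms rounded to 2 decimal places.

Pooled variance s_p² = [26·46.5² + 152·63.2²] / (27+153−2) = 3726.6460, so s_p = 61.0463.
SE_diff = s_p·√(1/n₁ + 1/n₂) = 61.0463·√(1/27 + 1/153) = 12.7429.
t* = 2.604; margin = 2.604 × 12.7429 = 33.1825.
Difference = 423.9 − 462.5 = -38.6000.
-38.6000 ± 33.1825 → (-71.78, -5.42).

(-71.78, -5.42)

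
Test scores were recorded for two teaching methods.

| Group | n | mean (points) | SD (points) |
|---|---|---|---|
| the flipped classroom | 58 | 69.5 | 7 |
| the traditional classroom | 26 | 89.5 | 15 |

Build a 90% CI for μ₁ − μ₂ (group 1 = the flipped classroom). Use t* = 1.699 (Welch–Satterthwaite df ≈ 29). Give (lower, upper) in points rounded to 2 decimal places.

(-25.24, -14.76)

SE₁ = s₁/√n₁ = 7/√58 = 0.9191; SE₂ = 15/√26 = 2.9417.
Independent samples, unequal variances: SE_diff = √(SE₁² + SE₂²) = √(0.84474481 + 8.65359889) = 3.0819.
t* = 1.699, so margin of error = 1.699 × 3.0819 = 5.2361.
Difference in means = 69.5 − 89.5 = -20.0000.
-20.0000 ± 5.2361 → (-25.24, -14.76).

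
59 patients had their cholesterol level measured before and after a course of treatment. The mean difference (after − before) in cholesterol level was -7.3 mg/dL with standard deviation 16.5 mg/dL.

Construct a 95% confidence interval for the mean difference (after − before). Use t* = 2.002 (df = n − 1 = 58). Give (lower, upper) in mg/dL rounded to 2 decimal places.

This is a matched-pairs design, so SE = s_d/√n = 16.5/√59 = 2.1481.
Margin = 2.002 × 2.1481 = 4.3005; the interval is -7.3 ± 4.3005 = (-11.60, -3.00).

(-11.60, -3.00)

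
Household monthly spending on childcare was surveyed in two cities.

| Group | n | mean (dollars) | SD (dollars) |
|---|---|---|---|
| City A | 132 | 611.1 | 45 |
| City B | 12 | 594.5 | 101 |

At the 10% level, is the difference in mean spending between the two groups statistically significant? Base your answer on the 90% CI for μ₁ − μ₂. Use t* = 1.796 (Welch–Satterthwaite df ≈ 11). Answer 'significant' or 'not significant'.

Per-group SEs: s₁/√n₁ = 45/√132 = 3.9167, s₂/√n₂ = 101/√12 = 29.1562.
Unpooled SE of the difference: √(15.34053889 + 850.08399844) = 29.4181.
Margin of error = t* · SE = 1.796 × 29.4181 = 52.8349.
x̄₁ − x̄₂ = 611.1 − 594.5 = 16.6000.
CI: 16.6000 ± 52.8349 = (-36.2349, 69.4349).
The interval (-36.2349, 69.4349) contains 0, so the difference is not significant.

not significant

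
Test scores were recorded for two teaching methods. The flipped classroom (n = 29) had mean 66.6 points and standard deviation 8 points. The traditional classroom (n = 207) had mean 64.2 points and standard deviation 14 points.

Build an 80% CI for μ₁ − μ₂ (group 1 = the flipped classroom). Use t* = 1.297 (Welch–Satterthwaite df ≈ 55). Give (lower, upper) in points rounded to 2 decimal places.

(0.10, 4.70)

Standard errors of each mean: 8/√29 = 1.4856 and 14/√207 = 0.9731.
SE(x̄₁ − x̄₂) = √(1.4856² + 0.9731²) = 1.7759 for independent samples with unequal variances.
With t* = 1.297, the margin is 1.297 × 1.7759 = 2.3033.
x̄₁ − x̄₂ = 66.6 − 64.2 = 2.4000; the interval is 2.4000 ± 2.3033 = (0.10, 4.70).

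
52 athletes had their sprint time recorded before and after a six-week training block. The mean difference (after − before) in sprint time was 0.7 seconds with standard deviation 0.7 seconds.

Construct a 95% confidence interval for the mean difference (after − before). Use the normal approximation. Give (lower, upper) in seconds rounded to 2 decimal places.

(0.51, 0.89)

Paired design: SE = s_d/√n = 0.7/√52 = 0.0971.
z* = 1.960; margin of error = 1.960 × 0.0971 = 0.1903.
0.7 ± 0.1903 → (0.51, 0.89).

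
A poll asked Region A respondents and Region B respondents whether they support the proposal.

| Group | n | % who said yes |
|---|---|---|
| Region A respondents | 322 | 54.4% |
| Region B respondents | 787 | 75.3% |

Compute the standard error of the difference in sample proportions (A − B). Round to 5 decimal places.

0.03173

Each SE is √(p̂(1−p̂)/n): √(0.5440·0.4560/322) = 0.02776 and √(0.7530·0.2470/787) = 0.01537.
SE(p̂₁ − p̂₂) = √(SE₁² + SE₂²) = √(0.0007706176 + 0.0002362369) = 0.03173, since the two samples are independent.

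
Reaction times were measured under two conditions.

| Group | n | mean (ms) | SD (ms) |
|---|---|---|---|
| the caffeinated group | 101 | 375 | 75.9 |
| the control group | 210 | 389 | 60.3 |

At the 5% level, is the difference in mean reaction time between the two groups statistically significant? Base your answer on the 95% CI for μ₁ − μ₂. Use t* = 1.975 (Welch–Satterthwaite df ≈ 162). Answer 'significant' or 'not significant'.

Standard errors of each mean: 75.9/√101 = 7.5523 and 60.3/√210 = 4.1611.
SE(x̄₁ − x̄₂) = √(7.5523² + 4.1611²) = 8.6228 for independent samples with unequal variances.
With t* = 1.975, the margin is 1.975 × 8.6228 = 17.0300.
x̄₁ − x̄₂ = 375 − 389 = -14.0000; the interval is -14.0000 ± 17.0300 = (-31.0300, 3.0300).
The interval (-31.0300, 3.0300) contains 0, so the difference is not significant.

not significant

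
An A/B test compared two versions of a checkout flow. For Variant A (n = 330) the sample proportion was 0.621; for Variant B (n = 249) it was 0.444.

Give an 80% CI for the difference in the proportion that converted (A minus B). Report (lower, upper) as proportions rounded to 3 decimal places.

(0.124, 0.230)

SE₁ = √(p̂₁(1−p̂₁)/n₁) = √(0.6210·0.3790/330) = 0.02671; SE₂ = √(0.4440·0.5560/249) = 0.03149.
Independent samples: SE of the difference = √(SE₁² + SE₂²) = √(0.0007134241 + 0.0009916201) = 0.04129.
z* for 80% confidence is 1.282, so the margin of error is 1.282 × 0.04129 = 0.05293.
Point estimate p̂₁ − p̂₂ = 0.6210 − 0.4440 = 0.1770.
0.1770 ± 0.05293 → (0.124, 0.230).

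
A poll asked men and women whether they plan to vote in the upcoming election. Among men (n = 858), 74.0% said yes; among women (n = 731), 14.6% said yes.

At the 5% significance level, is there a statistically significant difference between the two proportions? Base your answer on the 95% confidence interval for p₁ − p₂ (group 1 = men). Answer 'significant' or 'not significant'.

Each SE is √(p̂(1−p̂)/n): √(0.7400·0.2600/858) = 0.01497 and √(0.1460·0.8540/731) = 0.01306.
SE(p̂₁ − p̂₂) = √(SE₁² + SE₂²) = √(0.0002241009 + 0.0001705636) = 0.01987, since the two samples are independent.
At 95% confidence z* = 1.960; margin = 1.960 × 0.01987 = 0.03895.
The difference is 0.7400 − 0.1460 = 0.5940, so the interval is 0.5940 ± 0.03895 = (0.55505, 0.63295).
The interval (0.55505, 0.63295) does not contain 0, so the difference is significant.

significant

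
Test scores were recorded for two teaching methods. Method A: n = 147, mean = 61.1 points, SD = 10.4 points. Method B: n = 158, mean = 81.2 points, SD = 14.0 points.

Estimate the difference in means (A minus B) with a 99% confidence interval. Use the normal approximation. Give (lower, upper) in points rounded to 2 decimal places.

(-23.72, -16.48)

Per-group SEs: s₁/√n₁ = 10.4/√147 = 0.8578, s₂/√n₂ = 14.0/√158 = 1.1138.
Unpooled SE of the difference: √(0.73582084 + 1.24055044) = 1.4058.
Margin of error = z* · SE = 2.576 × 1.4058 = 3.6213.
x̄₁ − x̄₂ = 61.1 − 81.2 = -20.1000.
CI: -20.1000 ± 3.6213 = (-23.72, -16.48).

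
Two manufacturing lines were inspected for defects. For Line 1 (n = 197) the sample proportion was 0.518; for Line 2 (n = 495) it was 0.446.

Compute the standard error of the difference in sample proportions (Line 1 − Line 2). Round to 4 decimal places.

Each SE is √(p̂(1−p̂)/n): √(0.5180·0.4820/197) = 0.03560 and √(0.4460·0.5540/495) = 0.02234.
SE(p̂₁ − p̂₂) = √(SE₁² + SE₂²) = √(0.00126736 + 0.0004990756) = 0.04203, since the two samples are independent.

0.0420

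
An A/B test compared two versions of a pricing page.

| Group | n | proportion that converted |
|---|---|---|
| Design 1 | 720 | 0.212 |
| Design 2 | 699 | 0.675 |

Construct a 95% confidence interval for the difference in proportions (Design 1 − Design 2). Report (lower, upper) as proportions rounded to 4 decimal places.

(-0.5088, -0.4172)

Each SE is √(p̂(1−p̂)/n): √(0.2120·0.7880/720) = 0.01523 and √(0.6750·0.3250/699) = 0.01772.
SE(p̂₁ − p̂₂) = √(SE₁² + SE₂²) = √(0.0002319529 + 0.0003139984) = 0.02337, since the two samples are independent.
At 95% confidence z* = 1.960; margin = 1.960 × 0.02337 = 0.04581.
The difference is 0.2120 − 0.6750 = -0.4630, so the interval is -0.4630 ± 0.04581 = (-0.5088, -0.4172).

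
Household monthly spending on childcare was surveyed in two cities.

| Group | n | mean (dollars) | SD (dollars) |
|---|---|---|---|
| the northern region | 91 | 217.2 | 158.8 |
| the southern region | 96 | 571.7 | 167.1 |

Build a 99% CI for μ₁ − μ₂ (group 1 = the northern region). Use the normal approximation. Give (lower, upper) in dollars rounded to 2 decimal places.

Per-group SEs: s₁/√n₁ = 158.8/√91 = 16.6468, s₂/√n₂ = 167.1/√96 = 17.0546.
Unpooled SE of the difference: √(277.11595024 + 290.85938116) = 23.8322.
Margin of error = z* · SE = 2.576 × 23.8322 = 61.3917.
x̄₁ − x̄₂ = 217.2 − 571.7 = -354.5000.
CI: -354.5000 ± 61.3917 = (-415.89, -293.11).

(-415.89, -293.11)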